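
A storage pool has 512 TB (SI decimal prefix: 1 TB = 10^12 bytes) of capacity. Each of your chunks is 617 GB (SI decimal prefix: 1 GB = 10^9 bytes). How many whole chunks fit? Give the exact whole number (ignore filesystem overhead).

Capacity: 512 TB = 512,000,000,000,000 bytes
Per item: 617 GB = 617,000,000,000 bytes
⌊512,000,000,000,000 / 617,000,000,000⌋ = 829

829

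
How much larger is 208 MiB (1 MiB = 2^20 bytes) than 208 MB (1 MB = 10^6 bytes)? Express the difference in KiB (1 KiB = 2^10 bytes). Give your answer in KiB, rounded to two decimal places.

9,867.00 KiB

208 MiB = 208 × 1,048,576 = 218,103,808 bytes
208 MB = 208 × 1,000,000 = 208,000,000 bytes
difference = 10,103,808 bytes
10,103,808 / 1,024 = 9,867.00 KiB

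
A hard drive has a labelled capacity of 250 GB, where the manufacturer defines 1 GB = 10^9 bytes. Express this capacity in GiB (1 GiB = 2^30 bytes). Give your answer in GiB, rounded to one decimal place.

250 GB × 1,000,000,000 bytes/GB = 250,000,000,000 bytes
1 GiB = 1,073,741,824 bytes
250,000,000,000 / 1,073,741,824 = 232.8 GiB

232.8 GiB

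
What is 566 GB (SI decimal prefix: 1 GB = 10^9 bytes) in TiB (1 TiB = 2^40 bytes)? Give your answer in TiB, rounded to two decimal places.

566 GB = 566 × 10^9 bytes = 566,000,000,000 bytes
1 TiB = 2^40 bytes = 1,099,511,627,776 bytes
566,000,000,000 / 1,099,511,627,776 = 0.51 TiB

0.51 TiB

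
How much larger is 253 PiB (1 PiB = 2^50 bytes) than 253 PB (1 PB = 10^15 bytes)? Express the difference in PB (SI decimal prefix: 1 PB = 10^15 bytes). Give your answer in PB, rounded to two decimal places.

253 PiB = 253 × 1,125,899,906,842,624 = 284,852,676,431,183,872 bytes
253 PB = 253 × 1,000,000,000,000,000 = 253,000,000,000,000,000 bytes
difference = 31,852,676,431,183,872 bytes
31,852,676,431,183,872 / 1,000,000,000,000,000 = 31.85 PB

31.85 PB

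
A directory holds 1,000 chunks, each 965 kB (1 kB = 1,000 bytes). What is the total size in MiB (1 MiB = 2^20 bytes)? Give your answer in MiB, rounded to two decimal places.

920.30 MiB

Total = 1,000 × 965 kB = 965,000 kB
= 965,000 × 1,000 bytes = 965,000,000 bytes
1 MiB = 1,048,576 bytes
965,000,000 / 1,048,576 = 920.30 MiB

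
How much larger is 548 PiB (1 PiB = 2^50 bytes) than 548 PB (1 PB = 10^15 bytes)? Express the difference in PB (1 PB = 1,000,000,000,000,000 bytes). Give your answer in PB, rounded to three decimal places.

548 PiB = 548 × 1,125,899,906,842,624 = 616,993,148,949,757,952 bytes
548 PB = 548 × 1,000,000,000,000,000 = 548,000,000,000,000,000 bytes
difference = 68,993,148,949,757,952 bytes
68,993,148,949,757,952 / 1,000,000,000,000,000 = 68.993 PB

68.993 PB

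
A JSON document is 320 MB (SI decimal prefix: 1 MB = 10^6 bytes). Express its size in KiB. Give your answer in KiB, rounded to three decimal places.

312,500.000 KiB

320 MB = 320 × 10^6 bytes = 320,000,000 bytes
1 KiB = 1,024 bytes
320,000,000 / 1,024 = 312,500.000 KiB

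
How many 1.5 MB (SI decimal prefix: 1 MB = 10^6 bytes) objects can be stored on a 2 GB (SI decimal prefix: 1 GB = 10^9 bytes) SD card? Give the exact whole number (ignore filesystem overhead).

Capacity: 2 GB = 2,000,000,000 bytes
Per item: 1.5 MB = 1,500,000 bytes
⌊2,000,000,000 / 1,500,000⌋ = 1,333

1,333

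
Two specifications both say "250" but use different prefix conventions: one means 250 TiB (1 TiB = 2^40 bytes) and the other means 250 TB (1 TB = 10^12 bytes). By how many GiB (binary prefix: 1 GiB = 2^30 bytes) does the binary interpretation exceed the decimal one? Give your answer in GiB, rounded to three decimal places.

23,169.356 GiB

250 TiB = 250 × 1,099,511,627,776 = 274,877,906,944,000 bytes
250 TB = 250 × 1,000,000,000,000 = 250,000,000,000,000 bytes
difference = 24,877,906,944,000 bytes
24,877,906,944,000 / 1,073,741,824 = 23,169.356 GiB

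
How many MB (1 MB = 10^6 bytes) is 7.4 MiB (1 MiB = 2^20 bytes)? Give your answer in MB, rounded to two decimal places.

7.4 MiB = 7.4 × 2^20 bytes = 7,759,462.4 bytes
1 MB = 1,000,000 bytes
7,759,462.4 / 1,000,000 = 7.76 MB

7.76 MB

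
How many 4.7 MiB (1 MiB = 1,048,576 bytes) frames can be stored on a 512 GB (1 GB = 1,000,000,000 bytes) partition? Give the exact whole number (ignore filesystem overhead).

103,889

Capacity: 512 GB = 512,000,000,000 bytes
Per item: 4.7 MiB = 4,928,307.2 bytes
⌊512,000,000,000 / 4,928,307.2⌋ = 103,889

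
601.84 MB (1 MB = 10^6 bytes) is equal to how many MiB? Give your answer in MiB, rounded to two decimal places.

601.84 MB = 601.84 × 10^6 bytes = 601,840,000 bytes
1 MiB = 2^20 bytes = 1,048,576 bytes
601,840,000 / 1,048,576 = 573.96 MiB

573.96 MiB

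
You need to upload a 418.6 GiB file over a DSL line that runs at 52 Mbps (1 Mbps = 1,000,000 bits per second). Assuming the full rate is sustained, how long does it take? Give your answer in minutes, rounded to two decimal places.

418.6 GiB = 449,468,327,526.4 bytes = 3,595,746,620,211.2 bits
52 Mbps = 52,000,000 bits/s
time = 3,595,746,620,211.2 / 52,000,000 = 69,148.973 s
69,148.973 s / 60 = 1,152.48 minutes

1,152.48 minutes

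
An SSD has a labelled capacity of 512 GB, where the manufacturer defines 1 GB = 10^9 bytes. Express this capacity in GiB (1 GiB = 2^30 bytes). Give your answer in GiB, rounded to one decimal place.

512 GB × 1,000,000,000 bytes/GB = 512,000,000,000 bytes
1 GiB = 2^30 bytes = 1,073,741,824 bytes
512,000,000,000 / 1,073,741,824 = 476.8 GiB

476.8 GiB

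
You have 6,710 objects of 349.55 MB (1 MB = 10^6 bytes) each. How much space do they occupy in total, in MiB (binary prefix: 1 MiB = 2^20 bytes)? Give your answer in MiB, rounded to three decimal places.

2,236,824.512 MiB

Total = 6,710 × 349.55 MB = 2345480.5 MB
= 2345480.5 × 1,000,000 bytes = 2,345,480,500,000 bytes
1 MiB = 1,048,576 bytes
2,345,480,500,000 / 1,048,576 = 2,236,824.512 MiB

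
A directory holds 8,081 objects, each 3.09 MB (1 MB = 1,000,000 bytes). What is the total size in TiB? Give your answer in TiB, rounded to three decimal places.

Total = 8,081 × 3.09 MB = 24970.29 MB
= 24970.29 × 1,000,000 bytes = 24,970,290,000 bytes
1 TiB = 1,099,511,627,776 bytes
24,970,290,000 / 1,099,511,627,776 = 0.023 TiB

0.023 TiB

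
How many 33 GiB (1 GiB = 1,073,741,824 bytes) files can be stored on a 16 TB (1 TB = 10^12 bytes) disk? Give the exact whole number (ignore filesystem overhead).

451

Capacity: 16 TB = 16,000,000,000,000 bytes
Per item: 33 GiB = 35,433,480,192 bytes
⌊16,000,000,000,000 / 35,433,480,192⌋ = 451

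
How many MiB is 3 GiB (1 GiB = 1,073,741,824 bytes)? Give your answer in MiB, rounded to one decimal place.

3 GiB = 3 × 2^30 bytes = 3,221,225,472 bytes
1 MiB = 2^20 bytes = 1,048,576 bytes
3,221,225,472 / 1,048,576 = 3,072.0 MiB

3,072.0 MiB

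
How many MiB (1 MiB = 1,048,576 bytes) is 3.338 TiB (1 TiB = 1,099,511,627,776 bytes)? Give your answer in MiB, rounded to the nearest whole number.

3.338 TiB = 3.338 × 2^40 bytes = 3,670,169,813,516.288 bytes
1 MiB = 1,048,576 bytes
3,670,169,813,516.288 / 1,048,576 = 3,500,147 MiB

3,500,147 MiB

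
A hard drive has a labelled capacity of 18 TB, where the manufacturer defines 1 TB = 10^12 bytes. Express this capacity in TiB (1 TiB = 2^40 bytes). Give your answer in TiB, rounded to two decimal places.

18 TB × 1,000,000,000,000 bytes/TB = 18,000,000,000,000 bytes
1 TiB = 1,099,511,627,776 bytes
18,000,000,000,000 / 1,099,511,627,776 = 16.37 TiB

16.37 TiB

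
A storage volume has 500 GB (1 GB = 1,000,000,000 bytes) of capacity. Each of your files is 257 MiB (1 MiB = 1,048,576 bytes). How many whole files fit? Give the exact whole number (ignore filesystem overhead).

Capacity: 500 GB = 500,000,000,000 bytes
Per item: 257 MiB = 269,484,032 bytes
⌊500,000,000,000 / 269,484,032⌋ = 1,855

1,855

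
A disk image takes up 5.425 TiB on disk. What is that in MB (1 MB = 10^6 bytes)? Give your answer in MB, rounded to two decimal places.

5.425 TiB = 5.425 × 2^40 bytes = 5,964,850,580,684.8 bytes
1 MB = 1,000,000 bytes
5,964,850,580,684.8 / 1,000,000 = 5,964,850.58 MB

5,964,850.58 MB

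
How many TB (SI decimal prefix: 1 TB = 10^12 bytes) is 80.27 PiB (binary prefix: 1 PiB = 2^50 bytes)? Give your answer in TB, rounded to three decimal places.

80.27 PiB × 1,125,899,906,842,624 bytes/PiB = 90,375,985,522,257,428.48 bytes
1 TB = 1,000,000,000,000 bytes
90,375,985,522,257,428.48 / 1,000,000,000,000 = 90,375.986 TB

90,375.986 TB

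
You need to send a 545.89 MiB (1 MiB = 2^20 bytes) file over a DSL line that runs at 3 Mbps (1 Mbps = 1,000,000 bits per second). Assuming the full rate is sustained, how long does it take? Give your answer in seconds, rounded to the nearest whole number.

545.89 MiB = 572,407,152.64 bytes = 4,579,257,221.12 bits
3 Mbps = 3,000,000 bits/s
time = 4,579,257,221.12 / 3,000,000 = 1,526 s

1,526 seconds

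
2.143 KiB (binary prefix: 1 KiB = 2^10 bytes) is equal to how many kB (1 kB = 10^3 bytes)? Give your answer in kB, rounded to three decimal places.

2.143 KiB = 2.143 × 2^10 bytes = 2,194.432 bytes
1 kB = 1,000 bytes
2,194.432 / 1,000 = 2.194 kB

2.194 kB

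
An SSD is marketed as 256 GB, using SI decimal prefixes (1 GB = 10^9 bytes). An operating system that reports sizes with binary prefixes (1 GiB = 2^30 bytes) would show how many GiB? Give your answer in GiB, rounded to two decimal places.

256 GB × 1,000,000,000 bytes/GB = 256,000,000,000 bytes
1 GiB = 2^30 bytes = 1,073,741,824 bytes
256,000,000,000 / 1,073,741,824 = 238.42 GiB

238.42 GiB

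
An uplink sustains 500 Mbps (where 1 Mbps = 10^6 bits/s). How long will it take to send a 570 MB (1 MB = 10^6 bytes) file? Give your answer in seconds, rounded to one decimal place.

570 MB = 570,000,000 bytes = 4,560,000,000 bits
500 Mbps = 500,000,000 bits/s
time = 4,560,000,000 / 500,000,000 = 9.1 s

9.1 seconds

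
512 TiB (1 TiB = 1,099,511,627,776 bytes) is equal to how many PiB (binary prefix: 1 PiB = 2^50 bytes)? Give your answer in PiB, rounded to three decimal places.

0.500 PiB

512 TiB = 512 × 2^40 bytes = 562,949,953,421,312 bytes
1 PiB = 2^50 bytes = 1,125,899,906,842,624 bytes
562,949,953,421,312 / 1,125,899,906,842,624 = 0.500 PiB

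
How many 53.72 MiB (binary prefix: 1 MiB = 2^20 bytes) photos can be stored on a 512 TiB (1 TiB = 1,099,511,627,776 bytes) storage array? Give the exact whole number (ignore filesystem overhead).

9,993,874

Capacity: 512 TiB = 562,949,953,421,312 bytes
Per item: 53.72 MiB = 56,329,502.72 bytes
⌊562,949,953,421,312 / 56,329,502.72⌋ = 9,993,874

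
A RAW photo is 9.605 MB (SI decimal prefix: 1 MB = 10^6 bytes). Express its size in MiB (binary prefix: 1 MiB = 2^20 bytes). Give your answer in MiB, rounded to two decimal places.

9.16 MiB

9.605 MB × 1,000,000 bytes/MB = 9,605,000 bytes
1 MiB = 2^20 bytes = 1,048,576 bytes
9,605,000 / 1,048,576 = 9.16 MiB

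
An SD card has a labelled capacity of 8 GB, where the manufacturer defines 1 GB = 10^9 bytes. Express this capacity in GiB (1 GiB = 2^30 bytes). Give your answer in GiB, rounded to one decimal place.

7.5 GiB

8 GB × 1,000,000,000 bytes/GB = 8,000,000,000 bytes
1 GiB = 2^30 bytes = 1,073,741,824 bytes
8,000,000,000 / 1,073,741,824 = 7.5 GiB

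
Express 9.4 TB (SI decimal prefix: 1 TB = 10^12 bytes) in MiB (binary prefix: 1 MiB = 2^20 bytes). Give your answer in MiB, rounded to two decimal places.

8,964,538.57 MiB

9.4 TB × 1,000,000,000,000 bytes/TB = 9,400,000,000,000 bytes
1 MiB = 1,048,576 bytes
9,400,000,000,000 / 1,048,576 = 8,964,538.57 MiB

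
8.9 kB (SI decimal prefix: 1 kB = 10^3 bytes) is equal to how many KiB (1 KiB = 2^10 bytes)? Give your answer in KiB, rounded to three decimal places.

8.691 KiB

8.9 kB = 8.9 × 10^3 bytes = 8,900 bytes
1 KiB = 1,024 bytes
8,900 / 1,024 = 8.691 KiB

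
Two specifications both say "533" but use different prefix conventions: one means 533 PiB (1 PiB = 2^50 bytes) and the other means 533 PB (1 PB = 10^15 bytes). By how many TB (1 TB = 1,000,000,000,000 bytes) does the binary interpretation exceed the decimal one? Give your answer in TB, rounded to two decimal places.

533 PiB = 533 × 1,125,899,906,842,624 = 600,104,650,347,118,592 bytes
533 PB = 533 × 1,000,000,000,000,000 = 533,000,000,000,000,000 bytes
difference = 67,104,650,347,118,592 bytes
67,104,650,347,118,592 / 1,000,000,000,000 = 67,104.65 TB

67,104.65 TB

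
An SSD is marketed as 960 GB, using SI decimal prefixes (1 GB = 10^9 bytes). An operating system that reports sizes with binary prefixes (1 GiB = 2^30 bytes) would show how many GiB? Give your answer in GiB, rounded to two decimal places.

894.07 GiB

960 GB = 960 × 10^9 bytes = 960,000,000,000 bytes
1 GiB = 2^30 bytes = 1,073,741,824 bytes
960,000,000,000 / 1,073,741,824 = 894.07 GiB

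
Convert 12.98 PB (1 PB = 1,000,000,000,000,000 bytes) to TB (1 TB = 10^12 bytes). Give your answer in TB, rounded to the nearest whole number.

12,980 TB

12.98 PB × 1,000,000,000,000,000 bytes/PB = 12,980,000,000,000,000 bytes
1 TB = 10^12 bytes = 1,000,000,000,000 bytes
12,980,000,000,000,000 / 1,000,000,000,000 = 12,980 TB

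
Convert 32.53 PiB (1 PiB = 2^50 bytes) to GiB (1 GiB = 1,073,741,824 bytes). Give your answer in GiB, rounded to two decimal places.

34,110,177.28 GiB

32.53 PiB × 1,125,899,906,842,624 bytes/PiB = 36,625,523,969,590,558.72 bytes
1 GiB = 2^30 bytes = 1,073,741,824 bytes
36,625,523,969,590,558.72 / 1,073,741,824 = 34,110,177.28 GiB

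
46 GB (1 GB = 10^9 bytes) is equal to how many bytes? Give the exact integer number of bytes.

46 × 1,000,000,000 = 46,000,000,000 bytes

46,000,000,000 bytes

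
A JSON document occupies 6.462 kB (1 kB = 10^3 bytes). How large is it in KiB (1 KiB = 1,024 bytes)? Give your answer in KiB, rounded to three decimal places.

6.311 KiB

6.462 kB = 6.462 × 10^3 bytes = 6,462 bytes
1 KiB = 1,024 bytes
6,462 / 1,024 = 6.311 KiB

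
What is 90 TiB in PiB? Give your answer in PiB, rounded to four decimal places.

90 TiB = 90 × 2^40 bytes = 98,956,046,499,840 bytes
1 PiB = 2^50 bytes = 1,125,899,906,842,624 bytes
98,956,046,499,840 / 1,125,899,906,842,624 = 0.0879 PiB

0.0879 PiB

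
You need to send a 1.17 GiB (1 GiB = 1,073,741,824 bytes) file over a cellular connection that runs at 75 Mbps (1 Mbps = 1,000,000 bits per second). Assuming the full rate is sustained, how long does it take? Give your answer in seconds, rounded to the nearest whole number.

1.17 GiB = 1,256,277,934.08 bytes = 10,050,223,472.64 bits
75 Mbps = 75,000,000 bits/s
time = 10,050,223,472.64 / 75,000,000 = 134 s

134 seconds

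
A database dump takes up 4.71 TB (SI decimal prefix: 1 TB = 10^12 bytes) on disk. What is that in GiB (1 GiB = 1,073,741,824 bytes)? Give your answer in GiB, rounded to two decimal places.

4.71 TB = 4.71 × 10^12 bytes = 4,710,000,000,000 bytes
1 GiB = 1,073,741,824 bytes
4,710,000,000,000 / 1,073,741,824 = 4,386.53 GiB

4,386.53 GiB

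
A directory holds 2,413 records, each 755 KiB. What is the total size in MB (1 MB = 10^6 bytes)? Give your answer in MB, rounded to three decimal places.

1,865.539 MB

Total = 2,413 × 755 KiB = 1,821,815 KiB
= 1,821,815 × 1,024 bytes = 1,865,538,560 bytes
1 MB = 1,000,000 bytes
1,865,538,560 / 1,000,000 = 1,865.539 MB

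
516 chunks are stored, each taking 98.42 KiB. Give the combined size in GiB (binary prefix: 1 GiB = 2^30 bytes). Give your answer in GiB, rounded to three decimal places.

Total = 516 × 98.42 KiB = 50784.72 KiB
= 50784.72 × 1,024 bytes = 52,003,553.28 bytes
1 GiB = 1,073,741,824 bytes
52,003,553.28 / 1,073,741,824 = 0.048 GiB

0.048 GiB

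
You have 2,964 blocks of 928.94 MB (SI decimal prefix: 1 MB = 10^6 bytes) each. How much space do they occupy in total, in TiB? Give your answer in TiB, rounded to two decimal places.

Total = 2,964 × 928.94 MB = 2753378.16 MB
= 2753378.16 × 1,000,000 bytes = 2,753,378,160,000 bytes
1 TiB = 1,099,511,627,776 bytes
2,753,378,160,000 / 1,099,511,627,776 = 2.50 TiB

2.50 TiB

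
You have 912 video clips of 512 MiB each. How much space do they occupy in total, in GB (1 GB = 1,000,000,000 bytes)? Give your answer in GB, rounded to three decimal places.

Total = 912 × 512 MiB = 466,944 MiB
= 466,944 × 1,048,576 bytes = 489,626,271,744 bytes
1 GB = 1,000,000,000 bytes
489,626,271,744 / 1,000,000,000 = 489.626 GB

489.626 GB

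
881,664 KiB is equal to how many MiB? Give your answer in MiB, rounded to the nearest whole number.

881,664 KiB = 881,664 × 2^10 bytes = 902,823,936 bytes
1 MiB = 2^20 bytes = 1,048,576 bytes
902,823,936 / 1,048,576 = 861 MiB

861 MiB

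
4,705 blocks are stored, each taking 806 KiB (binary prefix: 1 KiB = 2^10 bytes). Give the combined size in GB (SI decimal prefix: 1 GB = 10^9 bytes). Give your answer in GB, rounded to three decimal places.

Total = 4,705 × 806 KiB = 3,792,230 KiB
= 3,792,230 × 1,024 bytes = 3,883,243,520 bytes
1 GB = 1,000,000,000 bytes
3,883,243,520 / 1,000,000,000 = 3.883 GB

3.883 GB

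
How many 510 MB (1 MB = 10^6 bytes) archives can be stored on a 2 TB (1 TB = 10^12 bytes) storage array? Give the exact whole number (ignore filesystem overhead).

3,921

Capacity: 2 TB = 2,000,000,000,000 bytes
Per item: 510 MB = 510,000,000 bytes
⌊2,000,000,000,000 / 510,000,000⌋ = 3,921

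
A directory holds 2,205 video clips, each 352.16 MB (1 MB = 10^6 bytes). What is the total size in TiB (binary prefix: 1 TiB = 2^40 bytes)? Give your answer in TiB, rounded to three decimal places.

Total = 2,205 × 352.16 MB = 776512.8 MB
= 776512.8 × 1,000,000 bytes = 776,512,800,000 bytes
1 TiB = 1,099,511,627,776 bytes
776,512,800,000 / 1,099,511,627,776 = 0.706 TiB

0.706 TiB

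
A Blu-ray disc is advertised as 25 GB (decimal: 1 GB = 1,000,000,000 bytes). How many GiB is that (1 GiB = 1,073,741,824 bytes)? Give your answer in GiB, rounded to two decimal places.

25 GB = 25 × 10^9 bytes = 25,000,000,000 bytes
1 GiB = 1,073,741,824 bytes
25,000,000,000 / 1,073,741,824 = 23.28 GiB

23.28 GiB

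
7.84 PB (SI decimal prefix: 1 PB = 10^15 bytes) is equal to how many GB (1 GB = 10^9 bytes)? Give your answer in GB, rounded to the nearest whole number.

7.84 PB = 7.84 × 10^15 bytes = 7,840,000,000,000,000 bytes
1 GB = 10^9 bytes = 1,000,000,000 bytes
7,840,000,000,000,000 / 1,000,000,000 = 7,840,000 GB

7,840,000 GB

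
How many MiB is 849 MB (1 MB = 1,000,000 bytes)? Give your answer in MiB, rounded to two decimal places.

809.67 MiB

849 MB × 1,000,000 bytes/MB = 849,000,000 bytes
1 MiB = 2^20 bytes = 1,048,576 bytes
849,000,000 / 1,048,576 = 809.67 MiB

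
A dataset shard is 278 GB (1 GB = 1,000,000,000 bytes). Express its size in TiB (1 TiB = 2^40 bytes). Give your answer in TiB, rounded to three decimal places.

278 GB × 1,000,000,000 bytes/GB = 278,000,000,000 bytes
1 TiB = 1,099,511,627,776 bytes
278,000,000,000 / 1,099,511,627,776 = 0.253 TiB

0.253 TiB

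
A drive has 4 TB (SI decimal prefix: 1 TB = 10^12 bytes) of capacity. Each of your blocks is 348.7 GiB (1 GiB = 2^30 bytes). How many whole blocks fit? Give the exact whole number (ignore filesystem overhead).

Capacity: 4 TB = 4,000,000,000,000 bytes
Per item: 348.7 GiB = 374,413,774,028.8 bytes
⌊4,000,000,000,000 / 374,413,774,028.8⌋ = 10

10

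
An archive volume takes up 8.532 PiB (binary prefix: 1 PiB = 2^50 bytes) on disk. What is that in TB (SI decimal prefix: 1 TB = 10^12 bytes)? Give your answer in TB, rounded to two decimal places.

9,606.18 TB

8.532 PiB = 8.532 × 2^50 bytes = 9,606,178,005,181,267.968 bytes
1 TB = 10^12 bytes = 1,000,000,000,000 bytes
9,606,178,005,181,267.968 / 1,000,000,000,000 = 9,606.18 TB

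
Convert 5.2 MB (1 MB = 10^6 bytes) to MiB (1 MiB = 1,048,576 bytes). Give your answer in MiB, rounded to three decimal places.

4.959 MiB

5.2 MB × 1,000,000 bytes/MB = 5,200,000 bytes
1 MiB = 2^20 bytes = 1,048,576 bytes
5,200,000 / 1,048,576 = 4.959 MiB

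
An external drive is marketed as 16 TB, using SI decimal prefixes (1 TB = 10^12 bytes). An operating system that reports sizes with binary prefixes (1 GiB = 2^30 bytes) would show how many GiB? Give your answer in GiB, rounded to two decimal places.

16 TB × 1,000,000,000,000 bytes/TB = 16,000,000,000,000 bytes
1 GiB = 1,073,741,824 bytes
16,000,000,000,000 / 1,073,741,824 = 14,901.16 GiB

14,901.16 GiB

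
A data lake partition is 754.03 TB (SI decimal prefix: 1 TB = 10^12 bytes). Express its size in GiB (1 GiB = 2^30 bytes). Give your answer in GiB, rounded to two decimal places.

754.03 TB × 1,000,000,000,000 bytes/TB = 754,030,000,000,000 bytes
1 GiB = 2^30 bytes = 1,073,741,824 bytes
754,030,000,000,000 / 1,073,741,824 = 702,245.16 GiB

702,245.16 GiB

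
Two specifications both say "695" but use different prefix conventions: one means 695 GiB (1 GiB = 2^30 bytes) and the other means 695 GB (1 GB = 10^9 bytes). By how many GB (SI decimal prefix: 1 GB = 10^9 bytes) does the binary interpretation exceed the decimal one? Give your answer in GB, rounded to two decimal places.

51.25 GB

695 GiB = 695 × 1,073,741,824 = 746,250,567,680 bytes
695 GB = 695 × 1,000,000,000 = 695,000,000,000 bytes
difference = 51,250,567,680 bytes
51,250,567,680 / 1,000,000,000 = 51.25 GB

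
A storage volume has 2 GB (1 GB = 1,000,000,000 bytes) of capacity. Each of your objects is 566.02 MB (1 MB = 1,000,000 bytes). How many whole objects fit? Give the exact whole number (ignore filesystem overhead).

Capacity: 2 GB = 2,000,000,000 bytes
Per item: 566.02 MB = 566,020,000 bytes
⌊2,000,000,000 / 566,020,000⌋ = 3

3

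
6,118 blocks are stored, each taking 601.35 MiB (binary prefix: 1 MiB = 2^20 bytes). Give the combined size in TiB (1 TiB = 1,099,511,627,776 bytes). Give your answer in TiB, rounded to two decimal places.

3.51 TiB

Total = 6,118 × 601.35 MiB = 3679059.3 MiB
= 3679059.3 × 1,048,576 bytes = 3,857,773,284,556.8 bytes
1 TiB = 1,099,511,627,776 bytes
3,857,773,284,556.8 / 1,099,511,627,776 = 3.51 TiB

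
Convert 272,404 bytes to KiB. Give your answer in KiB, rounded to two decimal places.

272,404 bytes given.
1 KiB = 2^10 bytes = 1,024 bytes
272,404 / 1,024 = 266.02 KiB

266.02 KiB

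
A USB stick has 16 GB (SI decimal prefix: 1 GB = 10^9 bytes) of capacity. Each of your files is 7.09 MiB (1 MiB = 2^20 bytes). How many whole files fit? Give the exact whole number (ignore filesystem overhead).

Capacity: 16 GB = 16,000,000,000 bytes
Per item: 7.09 MiB = 7,434,403.84 bytes
⌊16,000,000,000 / 7,434,403.84⌋ = 2,152

2,152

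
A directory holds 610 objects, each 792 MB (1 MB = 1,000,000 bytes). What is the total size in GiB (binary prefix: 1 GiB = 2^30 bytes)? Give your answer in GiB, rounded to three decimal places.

Total = 610 × 792 MB = 483,120 MB
= 483,120 × 1,000,000 bytes = 483,120,000,000 bytes
1 GiB = 1,073,741,824 bytes
483,120,000,000 / 1,073,741,824 = 449.941 GiB

449.941 GiB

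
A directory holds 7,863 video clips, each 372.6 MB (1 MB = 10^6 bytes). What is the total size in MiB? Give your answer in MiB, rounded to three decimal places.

2,794,030.952 MiB

Total = 7,863 × 372.6 MB = 2929753.8 MB
= 2929753.8 × 1,000,000 bytes = 2,929,753,800,000 bytes
1 MiB = 1,048,576 bytes
2,929,753,800,000 / 1,048,576 = 2,794,030.952 MiB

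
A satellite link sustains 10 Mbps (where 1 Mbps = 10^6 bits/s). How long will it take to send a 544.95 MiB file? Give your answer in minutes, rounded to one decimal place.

7.6 minutes

544.95 MiB = 571,421,491.2 bytes = 4,571,371,929.6 bits
10 Mbps = 10,000,000 bits/s
time = 4,571,371,929.6 / 10,000,000 = 457.14 s
457.14 s / 60 = 7.6 minutes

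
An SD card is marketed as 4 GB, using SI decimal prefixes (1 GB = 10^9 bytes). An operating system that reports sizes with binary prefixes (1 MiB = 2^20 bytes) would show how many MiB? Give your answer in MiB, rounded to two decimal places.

4 GB = 4 × 10^9 bytes = 4,000,000,000 bytes
1 MiB = 1,048,576 bytes
4,000,000,000 / 1,048,576 = 3,814.70 MiB

3,814.70 MiB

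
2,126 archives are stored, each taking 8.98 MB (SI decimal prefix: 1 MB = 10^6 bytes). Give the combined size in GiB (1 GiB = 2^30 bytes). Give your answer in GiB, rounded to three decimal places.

17.780 GiB

Total = 2,126 × 8.98 MB = 19091.48 MB
= 19091.48 × 1,000,000 bytes = 19,091,480,000 bytes
1 GiB = 1,073,741,824 bytes
19,091,480,000 / 1,073,741,824 = 17.780 GiB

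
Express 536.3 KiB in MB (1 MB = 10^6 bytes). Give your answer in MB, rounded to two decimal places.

0.55 MB

536.3 KiB × 1,024 bytes/KiB = 549,171.2 bytes
1 MB = 10^6 bytes = 1,000,000 bytes
549,171.2 / 1,000,000 = 0.55 MB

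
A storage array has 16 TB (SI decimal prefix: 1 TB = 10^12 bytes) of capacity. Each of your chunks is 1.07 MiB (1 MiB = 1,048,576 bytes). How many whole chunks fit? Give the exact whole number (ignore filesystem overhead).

14,260,550

Capacity: 16 TB = 16,000,000,000,000 bytes
Per item: 1.07 MiB = 1,121,976.32 bytes
⌊16,000,000,000,000 / 1,121,976.32⌋ = 14,260,550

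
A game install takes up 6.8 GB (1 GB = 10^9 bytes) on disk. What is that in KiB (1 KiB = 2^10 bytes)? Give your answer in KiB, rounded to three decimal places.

6,640,625.000 KiB

6.8 GB = 6.8 × 10^9 bytes = 6,800,000,000 bytes
1 KiB = 2^10 bytes = 1,024 bytes
6,800,000,000 / 1,024 = 6,640,625.000 KiB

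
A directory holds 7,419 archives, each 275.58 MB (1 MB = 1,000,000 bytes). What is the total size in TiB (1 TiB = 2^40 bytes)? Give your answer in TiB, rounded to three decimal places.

Total = 7,419 × 275.58 MB = 2044528.02 MB
= 2044528.02 × 1,000,000 bytes = 2,044,528,020,000 bytes
1 TiB = 1,099,511,627,776 bytes
2,044,528,020,000 / 1,099,511,627,776 = 1.859 TiB

1.859 TiB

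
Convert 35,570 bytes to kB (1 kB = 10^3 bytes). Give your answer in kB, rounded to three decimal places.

35,570 bytes given.
1 kB = 10^3 bytes = 1,000 bytes
35,570 / 1,000 = 35.570 kB

35.570 kB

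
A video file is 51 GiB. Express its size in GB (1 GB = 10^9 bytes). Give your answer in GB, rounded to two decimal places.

51 GiB = 51 × 2^30 bytes = 54,760,833,024 bytes
1 GB = 1,000,000,000 bytes
54,760,833,024 / 1,000,000,000 = 54.76 GB

54.76 GB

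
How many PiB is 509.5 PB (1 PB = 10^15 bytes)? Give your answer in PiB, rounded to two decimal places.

509.5 PB = 509.5 × 10^15 bytes = 509,500,000,000,000,000 bytes
1 PiB = 2^50 bytes = 1,125,899,906,842,624 bytes
509,500,000,000,000,000 / 1,125,899,906,842,624 = 452.53 PiB

452.53 PiB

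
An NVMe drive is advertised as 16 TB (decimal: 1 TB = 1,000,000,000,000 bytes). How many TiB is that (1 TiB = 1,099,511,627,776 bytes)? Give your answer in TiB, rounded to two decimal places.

14.55 TiB

16 TB × 1,000,000,000,000 bytes/TB = 16,000,000,000,000 bytes
1 TiB = 1,099,511,627,776 bytes
16,000,000,000,000 / 1,099,511,627,776 = 14.55 TiB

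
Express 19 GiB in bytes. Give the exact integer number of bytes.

20,401,094,656 bytes

19 × 1,073,741,824 = 20,401,094,656 bytes  (1 GiB = 2^30 bytes)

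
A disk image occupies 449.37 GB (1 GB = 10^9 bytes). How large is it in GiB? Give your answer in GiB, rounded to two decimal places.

418.51 GiB

449.37 GB = 449.37 × 10^9 bytes = 449,370,000,000 bytes
1 GiB = 1,073,741,824 bytes
449,370,000,000 / 1,073,741,824 = 418.51 GiB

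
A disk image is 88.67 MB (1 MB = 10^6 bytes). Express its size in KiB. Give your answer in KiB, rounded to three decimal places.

86,591.797 KiB

88.67 MB = 88.67 × 10^6 bytes = 88,670,000 bytes
1 KiB = 2^10 bytes = 1,024 bytes
88,670,000 / 1,024 = 86,591.797 KiB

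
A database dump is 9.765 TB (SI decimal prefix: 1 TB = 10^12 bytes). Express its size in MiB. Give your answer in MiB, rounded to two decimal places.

9,312,629.70 MiB

9.765 TB = 9.765 × 10^12 bytes = 9,765,000,000,000 bytes
1 MiB = 2^20 bytes = 1,048,576 bytes
9,765,000,000,000 / 1,048,576 = 9,312,629.70 MiB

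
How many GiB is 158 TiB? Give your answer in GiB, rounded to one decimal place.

161,792.0 GiB

158 TiB × 1,099,511,627,776 bytes/TiB = 173,722,837,188,608 bytes
1 GiB = 1,073,741,824 bytes
173,722,837,188,608 / 1,073,741,824 = 161,792.0 GiB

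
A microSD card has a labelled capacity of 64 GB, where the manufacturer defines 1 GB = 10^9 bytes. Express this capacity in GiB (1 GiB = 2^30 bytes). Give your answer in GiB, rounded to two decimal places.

59.60 GiB

64 GB = 64 × 10^9 bytes = 64,000,000,000 bytes
1 GiB = 2^30 bytes = 1,073,741,824 bytes
64,000,000,000 / 1,073,741,824 = 59.60 GiB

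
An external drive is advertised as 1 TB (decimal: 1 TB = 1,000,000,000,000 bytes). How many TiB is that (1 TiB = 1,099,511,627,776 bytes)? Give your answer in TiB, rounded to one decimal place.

1 TB × 1,000,000,000,000 bytes/TB = 1,000,000,000,000 bytes
1 TiB = 1,099,511,627,776 bytes
1,000,000,000,000 / 1,099,511,627,776 = 0.9 TiB

0.9 TiB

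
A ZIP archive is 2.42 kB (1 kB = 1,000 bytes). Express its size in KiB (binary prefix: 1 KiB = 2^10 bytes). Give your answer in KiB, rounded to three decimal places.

2.42 kB × 1,000 bytes/kB = 2,420 bytes
1 KiB = 2^10 bytes = 1,024 bytes
2,420 / 1,024 = 2.363 KiB

2.363 KiB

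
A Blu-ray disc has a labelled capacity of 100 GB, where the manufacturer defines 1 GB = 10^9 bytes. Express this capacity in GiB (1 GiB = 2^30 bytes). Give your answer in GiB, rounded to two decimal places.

93.13 GiB

100 GB × 1,000,000,000 bytes/GB = 100,000,000,000 bytes
1 GiB = 1,073,741,824 bytes
100,000,000,000 / 1,073,741,824 = 93.13 GiB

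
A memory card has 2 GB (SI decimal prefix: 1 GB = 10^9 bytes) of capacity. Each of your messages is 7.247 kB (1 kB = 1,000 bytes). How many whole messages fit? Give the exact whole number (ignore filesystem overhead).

275,976

Capacity: 2 GB = 2,000,000,000 bytes
Per item: 7.247 kB = 7,247 bytes
⌊2,000,000,000 / 7,247⌋ = 275,976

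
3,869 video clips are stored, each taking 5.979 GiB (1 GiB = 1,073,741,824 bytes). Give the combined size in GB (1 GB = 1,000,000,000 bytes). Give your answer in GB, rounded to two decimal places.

24,838.60 GB

Total = 3,869 × 5.979 GiB = 23132.751 GiB
= 23132.751 × 1,073,741,824 bytes = 24,838,602,252,877.824 bytes
1 GB = 1,000,000,000 bytes
24,838,602,252,877.824 / 1,000,000,000 = 24,838.60 GB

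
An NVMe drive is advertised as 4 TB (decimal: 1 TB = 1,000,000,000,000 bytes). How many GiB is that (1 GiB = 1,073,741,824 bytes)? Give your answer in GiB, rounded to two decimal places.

3,725.29 GiB

4 TB = 4 × 10^12 bytes = 4,000,000,000,000 bytes
1 GiB = 2^30 bytes = 1,073,741,824 bytes
4,000,000,000,000 / 1,073,741,824 = 3,725.29 GiB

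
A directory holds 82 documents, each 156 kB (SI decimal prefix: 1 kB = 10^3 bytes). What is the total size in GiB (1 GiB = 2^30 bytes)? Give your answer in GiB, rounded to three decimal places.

Total = 82 × 156 kB = 12,792 kB
= 12,792 × 1,000 bytes = 12,792,000 bytes
1 GiB = 1,073,741,824 bytes
12,792,000 / 1,073,741,824 = 0.012 GiB

0.012 GiB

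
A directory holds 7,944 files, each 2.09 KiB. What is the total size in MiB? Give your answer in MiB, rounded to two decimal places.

Total = 7,944 × 2.09 KiB = 16602.96 KiB
= 16602.96 × 1,024 bytes = 17,001,431.04 bytes
1 MiB = 1,048,576 bytes
17,001,431.04 / 1,048,576 = 16.21 MiB

16.21 MiB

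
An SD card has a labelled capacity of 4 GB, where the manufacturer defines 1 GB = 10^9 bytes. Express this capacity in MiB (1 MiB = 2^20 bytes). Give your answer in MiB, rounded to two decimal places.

3,814.70 MiB

4 GB = 4 × 10^9 bytes = 4,000,000,000 bytes
1 MiB = 2^20 bytes = 1,048,576 bytes
4,000,000,000 / 1,048,576 = 3,814.70 MiB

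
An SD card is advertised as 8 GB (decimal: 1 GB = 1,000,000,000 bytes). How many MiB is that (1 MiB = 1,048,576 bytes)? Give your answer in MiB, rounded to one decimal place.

8 GB = 8 × 10^9 bytes = 8,000,000,000 bytes
1 MiB = 1,048,576 bytes
8,000,000,000 / 1,048,576 = 7,629.4 MiB

7,629.4 MiB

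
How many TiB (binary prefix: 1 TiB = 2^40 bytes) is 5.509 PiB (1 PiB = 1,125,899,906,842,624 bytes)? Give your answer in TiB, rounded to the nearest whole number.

5,641 TiB

5.509 PiB × 1,125,899,906,842,624 bytes/PiB = 6,202,582,586,796,015.616 bytes
1 TiB = 2^40 bytes = 1,099,511,627,776 bytes
6,202,582,586,796,015.616 / 1,099,511,627,776 = 5,641 TiB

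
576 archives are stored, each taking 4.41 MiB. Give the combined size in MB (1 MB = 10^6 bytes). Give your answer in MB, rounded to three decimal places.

2,663.551 MB

Total = 576 × 4.41 MiB = 2540.16 MiB
= 2540.16 × 1,048,576 bytes = 2,663,550,812.16 bytes
1 MB = 1,000,000 bytes
2,663,550,812.16 / 1,000,000 = 2,663.551 MB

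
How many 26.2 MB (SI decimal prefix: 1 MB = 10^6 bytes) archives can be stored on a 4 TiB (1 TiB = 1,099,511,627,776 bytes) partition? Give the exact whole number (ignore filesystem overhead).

167,864

Capacity: 4 TiB = 4,398,046,511,104 bytes
Per item: 26.2 MB = 26,200,000 bytes
⌊4,398,046,511,104 / 26,200,000⌋ = 167,864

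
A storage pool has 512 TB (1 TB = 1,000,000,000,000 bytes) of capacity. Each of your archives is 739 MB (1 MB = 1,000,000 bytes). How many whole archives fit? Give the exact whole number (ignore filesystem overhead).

Capacity: 512 TB = 512,000,000,000,000 bytes
Per item: 739 MB = 739,000,000 bytes
⌊512,000,000,000,000 / 739,000,000⌋ = 692,828

692,828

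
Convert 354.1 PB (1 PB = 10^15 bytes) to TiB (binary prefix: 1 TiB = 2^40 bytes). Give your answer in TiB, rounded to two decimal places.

322,052.07 TiB

354.1 PB × 1,000,000,000,000,000 bytes/PB = 354,100,000,000,000,000 bytes
1 TiB = 1,099,511,627,776 bytes
354,100,000,000,000,000 / 1,099,511,627,776 = 322,052.07 TiB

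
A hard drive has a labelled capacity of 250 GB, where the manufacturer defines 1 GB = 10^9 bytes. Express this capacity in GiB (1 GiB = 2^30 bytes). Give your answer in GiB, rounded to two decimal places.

232.83 GiB

250 GB = 250 × 10^9 bytes = 250,000,000,000 bytes
1 GiB = 1,073,741,824 bytes
250,000,000,000 / 1,073,741,824 = 232.83 GiB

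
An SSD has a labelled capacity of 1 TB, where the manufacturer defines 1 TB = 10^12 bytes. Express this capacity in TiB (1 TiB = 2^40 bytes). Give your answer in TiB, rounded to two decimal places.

0.91 TiB

1 TB × 1,000,000,000,000 bytes/TB = 1,000,000,000,000 bytes
1 TiB = 1,099,511,627,776 bytes
1,000,000,000,000 / 1,099,511,627,776 = 0.91 TiB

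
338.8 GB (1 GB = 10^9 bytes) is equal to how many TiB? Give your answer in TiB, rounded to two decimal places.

338.8 GB = 338.8 × 10^9 bytes = 338,800,000,000 bytes
1 TiB = 2^40 bytes = 1,099,511,627,776 bytes
338,800,000,000 / 1,099,511,627,776 = 0.31 TiB

0.31 TiB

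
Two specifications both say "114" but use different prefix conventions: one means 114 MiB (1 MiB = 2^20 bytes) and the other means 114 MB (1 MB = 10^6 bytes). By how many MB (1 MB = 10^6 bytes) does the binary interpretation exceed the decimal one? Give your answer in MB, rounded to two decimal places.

5.54 MB

114 MiB = 114 × 1,048,576 = 119,537,664 bytes
114 MB = 114 × 1,000,000 = 114,000,000 bytes
difference = 5,537,664 bytes
5,537,664 / 1,000,000 = 5.54 MB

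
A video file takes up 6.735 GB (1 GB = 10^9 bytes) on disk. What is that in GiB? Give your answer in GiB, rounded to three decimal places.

6.735 GB × 1,000,000,000 bytes/GB = 6,735,000,000 bytes
1 GiB = 2^30 bytes = 1,073,741,824 bytes
6,735,000,000 / 1,073,741,824 = 6.272 GiB

6.272 GiB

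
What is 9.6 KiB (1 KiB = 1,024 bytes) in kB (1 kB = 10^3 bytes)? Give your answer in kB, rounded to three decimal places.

9.830 kB

9.6 KiB = 9.6 × 2^10 bytes = 9,830.4 bytes
1 kB = 10^3 bytes = 1,000 bytes
9,830.4 / 1,000 = 9.830 kB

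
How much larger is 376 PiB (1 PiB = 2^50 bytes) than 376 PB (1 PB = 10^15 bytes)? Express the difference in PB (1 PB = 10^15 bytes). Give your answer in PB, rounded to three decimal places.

376 PiB = 376 × 1,125,899,906,842,624 = 423,338,364,972,826,624 bytes
376 PB = 376 × 1,000,000,000,000,000 = 376,000,000,000,000,000 bytes
difference = 47,338,364,972,826,624 bytes
47,338,364,972,826,624 / 1,000,000,000,000,000 = 47.338 PB

47.338 PB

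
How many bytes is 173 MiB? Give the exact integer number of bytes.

173 × 1,048,576 = 181,403,648 bytes  (1 MiB = 2^20 bytes)

181,403,648 bytes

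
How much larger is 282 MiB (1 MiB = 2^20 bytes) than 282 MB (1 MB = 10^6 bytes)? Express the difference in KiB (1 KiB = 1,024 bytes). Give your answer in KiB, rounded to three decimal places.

13,377.375 KiB

282 MiB = 282 × 1,048,576 = 295,698,432 bytes
282 MB = 282 × 1,000,000 = 282,000,000 bytes
difference = 13,698,432 bytes
13,698,432 / 1,024 = 13,377.375 KiB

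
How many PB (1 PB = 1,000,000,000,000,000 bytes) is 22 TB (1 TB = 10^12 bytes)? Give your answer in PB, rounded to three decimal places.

0.022 PB

22 TB = 22 × 10^12 bytes = 22,000,000,000,000 bytes
1 PB = 1,000,000,000,000,000 bytes
22,000,000,000,000 / 1,000,000,000,000,000 = 0.022 PB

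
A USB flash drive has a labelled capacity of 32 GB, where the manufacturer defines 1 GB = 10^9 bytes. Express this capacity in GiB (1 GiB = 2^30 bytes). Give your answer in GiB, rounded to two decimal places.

32 GB × 1,000,000,000 bytes/GB = 32,000,000,000 bytes
1 GiB = 2^30 bytes = 1,073,741,824 bytes
32,000,000,000 / 1,073,741,824 = 29.80 GiB

29.80 GiB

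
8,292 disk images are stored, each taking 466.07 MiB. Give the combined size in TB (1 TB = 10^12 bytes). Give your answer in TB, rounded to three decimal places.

4.052 TB

Total = 8,292 × 466.07 MiB = 3864652.44 MiB
= 3864652.44 × 1,048,576 bytes = 4,052,381,796,925.44 bytes
1 TB = 1,000,000,000,000 bytes
4,052,381,796,925.44 / 1,000,000,000,000 = 4.052 TB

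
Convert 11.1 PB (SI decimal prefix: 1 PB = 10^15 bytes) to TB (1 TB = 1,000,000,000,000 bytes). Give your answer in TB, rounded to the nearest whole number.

11,100 TB

11.1 PB = 11.1 × 10^15 bytes = 11,100,000,000,000,000 bytes
1 TB = 1,000,000,000,000 bytes
11,100,000,000,000,000 / 1,000,000,000,000 = 11,100 TB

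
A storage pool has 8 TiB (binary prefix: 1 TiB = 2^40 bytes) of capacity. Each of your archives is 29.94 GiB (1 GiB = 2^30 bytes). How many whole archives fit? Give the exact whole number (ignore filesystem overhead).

Capacity: 8 TiB = 8,796,093,022,208 bytes
Per item: 29.94 GiB = 32,147,830,210.56 bytes
⌊8,796,093,022,208 / 32,147,830,210.56⌋ = 273

273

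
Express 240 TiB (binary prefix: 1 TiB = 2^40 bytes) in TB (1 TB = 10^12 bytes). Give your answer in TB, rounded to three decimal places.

263.883 TB

240 TiB × 1,099,511,627,776 bytes/TiB = 263,882,790,666,240 bytes
1 TB = 1,000,000,000,000 bytes
263,882,790,666,240 / 1,000,000,000,000 = 263.883 TB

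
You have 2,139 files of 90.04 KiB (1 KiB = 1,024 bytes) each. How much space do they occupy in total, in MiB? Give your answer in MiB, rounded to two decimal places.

188.08 MiB

Total = 2,139 × 90.04 KiB = 192595.56 KiB
= 192595.56 × 1,024 bytes = 197,217,853.44 bytes
1 MiB = 1,048,576 bytes
197,217,853.44 / 1,048,576 = 188.08 MiB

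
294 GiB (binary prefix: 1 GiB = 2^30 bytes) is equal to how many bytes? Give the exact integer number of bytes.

294 × 1,073,741,824 = 315,680,096,256 bytes  (1 GiB = 2^30 bytes)

315,680,096,256 bytes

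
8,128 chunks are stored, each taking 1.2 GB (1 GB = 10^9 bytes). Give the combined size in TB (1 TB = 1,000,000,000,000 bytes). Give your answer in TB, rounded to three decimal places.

Total = 8,128 × 1.2 GB = 9753.6 GB
= 9753.6 × 1,000,000,000 bytes = 9,753,600,000,000 bytes
1 TB = 1,000,000,000,000 bytes
9,753,600,000,000 / 1,000,000,000,000 = 9.754 TB

9.754 TB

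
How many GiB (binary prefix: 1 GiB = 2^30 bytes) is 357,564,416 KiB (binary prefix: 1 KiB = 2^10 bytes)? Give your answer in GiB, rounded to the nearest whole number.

357,564,416 KiB = 357,564,416 × 2^10 bytes = 366,145,961,984 bytes
1 GiB = 2^30 bytes = 1,073,741,824 bytes
366,145,961,984 / 1,073,741,824 = 341 GiB

341 GiB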